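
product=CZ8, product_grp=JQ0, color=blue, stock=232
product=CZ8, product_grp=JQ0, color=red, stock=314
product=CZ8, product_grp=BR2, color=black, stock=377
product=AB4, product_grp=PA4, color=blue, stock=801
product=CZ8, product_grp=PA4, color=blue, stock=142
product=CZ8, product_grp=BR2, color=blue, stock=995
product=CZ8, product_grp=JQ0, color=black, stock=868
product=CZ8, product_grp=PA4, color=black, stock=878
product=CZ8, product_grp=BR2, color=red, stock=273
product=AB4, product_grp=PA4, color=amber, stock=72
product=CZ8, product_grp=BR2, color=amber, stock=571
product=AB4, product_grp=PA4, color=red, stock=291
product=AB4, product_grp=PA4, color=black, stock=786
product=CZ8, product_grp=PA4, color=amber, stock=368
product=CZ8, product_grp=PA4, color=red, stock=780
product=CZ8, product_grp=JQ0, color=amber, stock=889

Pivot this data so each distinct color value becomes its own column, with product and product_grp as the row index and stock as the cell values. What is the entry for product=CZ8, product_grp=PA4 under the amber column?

368

Wide layout: rows indexed by product and product_grp, columns are the 4 distinct color values (blue, red, black, amber).
Cell (product=CZ8, product_grp=PA4, color=amber) draws from the long row where product=CZ8, product_grp=PA4 and color=amber, which has stock=368.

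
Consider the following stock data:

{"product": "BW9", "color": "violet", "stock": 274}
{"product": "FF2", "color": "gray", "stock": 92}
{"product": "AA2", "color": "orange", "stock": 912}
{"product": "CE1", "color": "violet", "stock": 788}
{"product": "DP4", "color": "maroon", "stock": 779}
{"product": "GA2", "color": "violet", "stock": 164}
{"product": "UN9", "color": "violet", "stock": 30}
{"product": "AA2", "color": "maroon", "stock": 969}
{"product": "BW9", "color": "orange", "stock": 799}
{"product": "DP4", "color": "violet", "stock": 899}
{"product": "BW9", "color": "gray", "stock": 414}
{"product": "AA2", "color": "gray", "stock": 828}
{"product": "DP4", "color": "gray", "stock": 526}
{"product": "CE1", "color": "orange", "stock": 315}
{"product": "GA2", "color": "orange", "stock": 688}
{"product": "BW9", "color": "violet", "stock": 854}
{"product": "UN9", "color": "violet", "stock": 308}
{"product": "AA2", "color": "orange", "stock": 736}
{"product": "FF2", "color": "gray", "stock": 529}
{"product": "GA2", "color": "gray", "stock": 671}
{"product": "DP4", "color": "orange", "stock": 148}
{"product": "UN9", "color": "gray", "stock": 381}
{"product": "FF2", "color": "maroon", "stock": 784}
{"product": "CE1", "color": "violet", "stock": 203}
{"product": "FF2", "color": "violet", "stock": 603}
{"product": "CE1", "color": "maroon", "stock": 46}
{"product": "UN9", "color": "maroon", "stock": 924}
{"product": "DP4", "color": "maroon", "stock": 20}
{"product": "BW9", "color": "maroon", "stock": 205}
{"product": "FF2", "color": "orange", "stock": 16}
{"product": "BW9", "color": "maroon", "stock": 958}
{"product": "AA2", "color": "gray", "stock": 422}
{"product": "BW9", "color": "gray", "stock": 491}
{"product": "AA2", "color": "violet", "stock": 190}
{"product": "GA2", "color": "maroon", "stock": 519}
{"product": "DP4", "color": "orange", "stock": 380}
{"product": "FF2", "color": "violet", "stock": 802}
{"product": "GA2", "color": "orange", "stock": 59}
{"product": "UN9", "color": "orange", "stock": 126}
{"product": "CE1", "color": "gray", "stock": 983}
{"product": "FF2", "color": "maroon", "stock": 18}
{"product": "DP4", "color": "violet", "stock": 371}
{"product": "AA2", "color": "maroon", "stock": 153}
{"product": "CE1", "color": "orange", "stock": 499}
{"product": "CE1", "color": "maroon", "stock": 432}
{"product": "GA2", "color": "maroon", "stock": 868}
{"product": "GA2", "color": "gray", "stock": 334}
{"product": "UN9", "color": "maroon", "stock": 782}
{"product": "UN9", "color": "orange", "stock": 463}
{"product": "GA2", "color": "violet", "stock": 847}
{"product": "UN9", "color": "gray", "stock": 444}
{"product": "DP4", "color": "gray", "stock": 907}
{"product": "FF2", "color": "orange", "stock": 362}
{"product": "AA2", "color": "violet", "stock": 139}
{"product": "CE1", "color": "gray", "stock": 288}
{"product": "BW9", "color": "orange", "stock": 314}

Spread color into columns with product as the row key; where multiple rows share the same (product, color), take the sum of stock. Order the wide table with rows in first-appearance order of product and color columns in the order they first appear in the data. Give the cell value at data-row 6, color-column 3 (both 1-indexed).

With rows in first-appearance order of product, row 6 is product=GA2. color columns in first-appearance order: violet, gray, orange, maroon; column 3 is orange.
Long rows with product=GA2, color=orange: 688 + 59 = 747.

747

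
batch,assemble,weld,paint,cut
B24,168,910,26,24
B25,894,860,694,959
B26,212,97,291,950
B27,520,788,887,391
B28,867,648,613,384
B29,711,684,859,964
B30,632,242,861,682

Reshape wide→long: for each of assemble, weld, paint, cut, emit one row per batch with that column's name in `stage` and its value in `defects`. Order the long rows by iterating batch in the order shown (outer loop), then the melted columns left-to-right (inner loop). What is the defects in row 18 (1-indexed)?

648

28 rows total (7 × 4). Row 18: index ⌊(18-1)/4⌋ = 4 into batch → B28; (18-1) mod 4 = 1 into the melted columns → weld.
So row 18 is (B28, weld, 648); defects = 648.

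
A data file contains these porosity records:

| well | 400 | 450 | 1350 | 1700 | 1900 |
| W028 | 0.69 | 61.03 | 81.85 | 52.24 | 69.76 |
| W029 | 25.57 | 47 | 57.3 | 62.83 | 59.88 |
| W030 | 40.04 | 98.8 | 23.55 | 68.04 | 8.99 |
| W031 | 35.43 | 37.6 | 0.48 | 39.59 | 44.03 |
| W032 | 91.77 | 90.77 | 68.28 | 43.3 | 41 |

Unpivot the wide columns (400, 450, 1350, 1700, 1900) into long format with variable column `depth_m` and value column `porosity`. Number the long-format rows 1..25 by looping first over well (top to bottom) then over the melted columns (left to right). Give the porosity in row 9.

62.83

25 rows total (5 × 5). Row 9: index ⌊(9-1)/5⌋ = 1 into well → W029; (9-1) mod 5 = 3 into the melted columns → 1700.
So row 9 is (W029, 1700, 62.83); porosity = 62.83.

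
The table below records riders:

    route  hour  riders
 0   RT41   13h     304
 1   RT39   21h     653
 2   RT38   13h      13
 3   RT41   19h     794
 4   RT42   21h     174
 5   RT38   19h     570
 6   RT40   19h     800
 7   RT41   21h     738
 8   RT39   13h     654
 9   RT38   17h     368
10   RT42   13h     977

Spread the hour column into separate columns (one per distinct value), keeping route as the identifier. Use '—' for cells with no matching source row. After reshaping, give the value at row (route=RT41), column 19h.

The long row with route=RT41, hour=19h has riders=794.

794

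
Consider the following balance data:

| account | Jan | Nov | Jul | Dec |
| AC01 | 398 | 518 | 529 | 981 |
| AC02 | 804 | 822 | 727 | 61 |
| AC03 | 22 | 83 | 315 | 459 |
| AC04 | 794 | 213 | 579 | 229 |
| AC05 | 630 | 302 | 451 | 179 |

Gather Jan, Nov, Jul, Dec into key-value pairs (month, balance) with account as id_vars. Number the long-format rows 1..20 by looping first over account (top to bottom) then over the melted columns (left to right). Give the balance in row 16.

20 rows total (5 × 4). Row 16: index ⌊(16-1)/4⌋ = 3 into account → AC04; (16-1) mod 4 = 3 into the melted columns → Dec.
So row 16 is (AC04, Dec, 229); balance = 229.

229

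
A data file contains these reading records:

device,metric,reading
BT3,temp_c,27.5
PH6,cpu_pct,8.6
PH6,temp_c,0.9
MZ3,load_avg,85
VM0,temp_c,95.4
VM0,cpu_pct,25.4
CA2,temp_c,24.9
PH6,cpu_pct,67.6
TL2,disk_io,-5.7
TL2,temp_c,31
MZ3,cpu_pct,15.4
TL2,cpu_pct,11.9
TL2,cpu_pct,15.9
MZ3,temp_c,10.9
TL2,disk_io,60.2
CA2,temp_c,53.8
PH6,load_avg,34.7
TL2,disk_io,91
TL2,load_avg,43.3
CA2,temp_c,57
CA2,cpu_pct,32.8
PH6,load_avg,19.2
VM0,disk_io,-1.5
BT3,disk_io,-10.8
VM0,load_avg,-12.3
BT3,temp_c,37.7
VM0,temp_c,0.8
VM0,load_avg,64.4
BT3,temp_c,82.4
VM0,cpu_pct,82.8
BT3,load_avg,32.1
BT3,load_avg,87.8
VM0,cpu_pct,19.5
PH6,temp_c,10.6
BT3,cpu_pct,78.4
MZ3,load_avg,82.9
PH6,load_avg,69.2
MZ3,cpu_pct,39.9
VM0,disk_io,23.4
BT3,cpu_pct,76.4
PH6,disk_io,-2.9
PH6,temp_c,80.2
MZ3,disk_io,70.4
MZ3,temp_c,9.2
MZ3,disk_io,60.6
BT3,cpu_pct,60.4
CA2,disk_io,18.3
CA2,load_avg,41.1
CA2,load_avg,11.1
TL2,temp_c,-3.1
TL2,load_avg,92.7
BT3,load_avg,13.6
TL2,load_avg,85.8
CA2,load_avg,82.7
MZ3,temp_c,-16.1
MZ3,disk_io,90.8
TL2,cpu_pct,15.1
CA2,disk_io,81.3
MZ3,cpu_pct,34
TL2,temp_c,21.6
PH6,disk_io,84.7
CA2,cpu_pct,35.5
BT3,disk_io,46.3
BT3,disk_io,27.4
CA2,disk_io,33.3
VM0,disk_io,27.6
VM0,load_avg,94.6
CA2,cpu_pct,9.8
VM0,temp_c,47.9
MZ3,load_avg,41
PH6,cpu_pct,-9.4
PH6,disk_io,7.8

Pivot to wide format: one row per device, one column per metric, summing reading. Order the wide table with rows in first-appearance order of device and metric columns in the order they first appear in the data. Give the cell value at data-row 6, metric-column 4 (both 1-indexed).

145.5

With rows in first-appearance order of device, row 6 is device=TL2. metric columns in first-appearance order: temp_c, cpu_pct, load_avg, disk_io; column 4 is disk_io.
Long rows with device=TL2, metric=disk_io: -5.7 + 60.2 + 91 = 145.5.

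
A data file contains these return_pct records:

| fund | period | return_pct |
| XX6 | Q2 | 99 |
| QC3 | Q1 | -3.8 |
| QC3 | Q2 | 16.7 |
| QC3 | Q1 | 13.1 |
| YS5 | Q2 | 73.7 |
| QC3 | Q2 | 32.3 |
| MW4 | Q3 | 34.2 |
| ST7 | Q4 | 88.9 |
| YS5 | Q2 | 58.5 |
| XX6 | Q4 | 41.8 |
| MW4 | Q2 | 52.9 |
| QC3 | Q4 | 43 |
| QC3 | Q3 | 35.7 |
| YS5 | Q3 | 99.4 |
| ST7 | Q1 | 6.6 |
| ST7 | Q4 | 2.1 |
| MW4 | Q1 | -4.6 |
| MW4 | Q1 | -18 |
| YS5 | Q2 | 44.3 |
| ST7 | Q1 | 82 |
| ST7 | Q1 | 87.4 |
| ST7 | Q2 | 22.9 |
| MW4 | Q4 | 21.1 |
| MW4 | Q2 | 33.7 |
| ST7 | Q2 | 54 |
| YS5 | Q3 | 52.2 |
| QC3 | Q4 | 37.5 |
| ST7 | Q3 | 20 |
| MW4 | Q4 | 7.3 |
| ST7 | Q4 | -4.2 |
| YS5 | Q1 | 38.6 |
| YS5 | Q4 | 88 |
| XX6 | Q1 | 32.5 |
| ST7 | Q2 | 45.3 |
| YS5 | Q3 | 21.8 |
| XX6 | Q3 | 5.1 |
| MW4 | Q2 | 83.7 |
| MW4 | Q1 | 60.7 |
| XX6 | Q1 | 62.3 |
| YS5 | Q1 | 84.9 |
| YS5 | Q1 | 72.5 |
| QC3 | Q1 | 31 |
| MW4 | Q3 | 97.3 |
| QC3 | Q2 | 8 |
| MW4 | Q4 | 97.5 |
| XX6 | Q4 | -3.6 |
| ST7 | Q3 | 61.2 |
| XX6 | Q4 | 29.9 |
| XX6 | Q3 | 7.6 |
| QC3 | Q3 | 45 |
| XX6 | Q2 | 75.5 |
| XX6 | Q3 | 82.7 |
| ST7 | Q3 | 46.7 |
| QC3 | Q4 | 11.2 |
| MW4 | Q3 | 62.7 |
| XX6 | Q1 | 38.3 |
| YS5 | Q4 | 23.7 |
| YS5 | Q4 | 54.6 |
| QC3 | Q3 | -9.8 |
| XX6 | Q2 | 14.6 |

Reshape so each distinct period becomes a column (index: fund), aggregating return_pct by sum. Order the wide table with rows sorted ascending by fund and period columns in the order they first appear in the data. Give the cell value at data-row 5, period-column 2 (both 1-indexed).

196

With rows sorted ascending by fund, row 5 is fund=YS5. period columns in first-appearance order: Q2, Q1, Q3, Q4; column 2 is Q1.
Long rows with fund=YS5, period=Q1: 38.6 + 84.9 + 72.5 = 196.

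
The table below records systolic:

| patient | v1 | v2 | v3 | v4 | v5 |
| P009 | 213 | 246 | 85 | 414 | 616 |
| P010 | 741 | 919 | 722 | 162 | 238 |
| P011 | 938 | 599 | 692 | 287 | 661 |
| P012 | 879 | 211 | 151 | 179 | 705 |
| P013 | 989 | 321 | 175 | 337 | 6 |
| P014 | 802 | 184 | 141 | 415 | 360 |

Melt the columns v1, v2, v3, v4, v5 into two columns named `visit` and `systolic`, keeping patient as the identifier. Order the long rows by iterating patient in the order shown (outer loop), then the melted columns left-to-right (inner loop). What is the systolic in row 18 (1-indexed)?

30 rows total (6 × 5). Row 18: index ⌊(18-1)/5⌋ = 3 into patient → P012; (18-1) mod 5 = 2 into the melted columns → v3.
So row 18 is (P012, v3, 151); systolic = 151.

151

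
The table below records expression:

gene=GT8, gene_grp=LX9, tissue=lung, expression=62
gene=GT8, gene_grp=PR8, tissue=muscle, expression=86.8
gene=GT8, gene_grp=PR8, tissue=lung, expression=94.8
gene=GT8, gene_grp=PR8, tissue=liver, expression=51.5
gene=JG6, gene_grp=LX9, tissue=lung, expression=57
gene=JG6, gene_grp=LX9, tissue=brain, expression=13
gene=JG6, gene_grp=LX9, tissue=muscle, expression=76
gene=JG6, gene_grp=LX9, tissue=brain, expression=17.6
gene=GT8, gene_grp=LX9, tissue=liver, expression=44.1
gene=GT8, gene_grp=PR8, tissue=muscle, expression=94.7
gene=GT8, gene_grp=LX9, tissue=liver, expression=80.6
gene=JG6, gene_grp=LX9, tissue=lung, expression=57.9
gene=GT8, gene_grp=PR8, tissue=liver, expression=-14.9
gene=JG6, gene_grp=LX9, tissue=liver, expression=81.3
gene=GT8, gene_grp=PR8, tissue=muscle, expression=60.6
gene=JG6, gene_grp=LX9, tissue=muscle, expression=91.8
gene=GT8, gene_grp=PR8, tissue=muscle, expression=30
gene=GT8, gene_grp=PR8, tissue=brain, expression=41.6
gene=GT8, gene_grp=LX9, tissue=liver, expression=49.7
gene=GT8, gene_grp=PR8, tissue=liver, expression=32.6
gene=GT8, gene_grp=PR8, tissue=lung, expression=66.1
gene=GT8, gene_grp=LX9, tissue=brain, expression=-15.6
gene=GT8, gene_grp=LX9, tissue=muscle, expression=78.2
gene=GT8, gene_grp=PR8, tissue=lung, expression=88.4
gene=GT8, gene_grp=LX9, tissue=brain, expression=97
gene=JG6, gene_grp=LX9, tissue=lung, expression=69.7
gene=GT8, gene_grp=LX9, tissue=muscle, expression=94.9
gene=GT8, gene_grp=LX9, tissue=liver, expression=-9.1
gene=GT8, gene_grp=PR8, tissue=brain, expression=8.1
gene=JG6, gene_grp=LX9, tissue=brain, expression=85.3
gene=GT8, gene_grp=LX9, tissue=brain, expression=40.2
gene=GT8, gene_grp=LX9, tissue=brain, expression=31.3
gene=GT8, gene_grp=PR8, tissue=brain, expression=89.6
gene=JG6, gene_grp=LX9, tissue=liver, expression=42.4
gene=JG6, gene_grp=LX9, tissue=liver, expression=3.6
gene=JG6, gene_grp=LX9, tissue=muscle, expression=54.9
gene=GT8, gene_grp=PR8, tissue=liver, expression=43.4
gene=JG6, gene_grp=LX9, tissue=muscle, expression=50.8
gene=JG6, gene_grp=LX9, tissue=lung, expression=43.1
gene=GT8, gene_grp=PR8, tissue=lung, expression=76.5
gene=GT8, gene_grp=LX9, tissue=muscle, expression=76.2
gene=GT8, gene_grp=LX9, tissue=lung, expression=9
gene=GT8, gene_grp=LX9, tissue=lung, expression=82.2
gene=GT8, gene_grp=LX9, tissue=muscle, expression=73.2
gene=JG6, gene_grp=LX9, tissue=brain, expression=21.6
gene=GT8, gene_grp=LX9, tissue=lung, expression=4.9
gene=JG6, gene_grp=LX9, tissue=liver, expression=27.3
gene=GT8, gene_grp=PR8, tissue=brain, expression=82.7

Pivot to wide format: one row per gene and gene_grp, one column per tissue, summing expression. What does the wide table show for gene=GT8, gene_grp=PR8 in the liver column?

Rows with gene=GT8, gene_grp=PR8 and tissue=liver: expression values are 51.5, -14.9, 32.6, 43.4.
51.5 + -14.9 + 32.6 + 43.4 = 112.6.

112.6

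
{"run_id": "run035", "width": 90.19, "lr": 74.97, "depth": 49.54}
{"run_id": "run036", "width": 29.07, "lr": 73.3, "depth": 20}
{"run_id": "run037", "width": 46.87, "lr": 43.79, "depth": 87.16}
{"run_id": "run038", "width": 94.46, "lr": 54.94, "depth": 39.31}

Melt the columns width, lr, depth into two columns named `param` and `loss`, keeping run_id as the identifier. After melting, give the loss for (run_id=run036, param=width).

Unpivoting turns each (run_id, wide-column) pair into one long row.
The wide cell at row run036, column width holds 29.07, so the long row (run036, width) has loss=29.07.

29.07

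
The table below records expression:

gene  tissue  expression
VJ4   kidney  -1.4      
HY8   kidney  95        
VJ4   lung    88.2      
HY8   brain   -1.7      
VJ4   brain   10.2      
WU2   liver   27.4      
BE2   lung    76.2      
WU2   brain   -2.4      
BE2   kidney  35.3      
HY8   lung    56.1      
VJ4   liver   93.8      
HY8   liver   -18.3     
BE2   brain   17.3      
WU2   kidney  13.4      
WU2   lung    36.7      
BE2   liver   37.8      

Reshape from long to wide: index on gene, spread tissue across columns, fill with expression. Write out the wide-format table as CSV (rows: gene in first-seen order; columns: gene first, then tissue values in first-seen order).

gene,kidney,lung,brain,liver
VJ4,-1.4,88.2,10.2,93.8
HY8,95,56.1,-1.7,-18.3
WU2,13.4,36.7,-2.4,27.4
BE2,35.3,76.2,17.3,37.8

Columns: gene plus the 4 distinct tissue values (kidney, lung, brain, liver).
For example, row VJ4 column kidney takes expression=-1.4 from the long row (VJ4, kidney).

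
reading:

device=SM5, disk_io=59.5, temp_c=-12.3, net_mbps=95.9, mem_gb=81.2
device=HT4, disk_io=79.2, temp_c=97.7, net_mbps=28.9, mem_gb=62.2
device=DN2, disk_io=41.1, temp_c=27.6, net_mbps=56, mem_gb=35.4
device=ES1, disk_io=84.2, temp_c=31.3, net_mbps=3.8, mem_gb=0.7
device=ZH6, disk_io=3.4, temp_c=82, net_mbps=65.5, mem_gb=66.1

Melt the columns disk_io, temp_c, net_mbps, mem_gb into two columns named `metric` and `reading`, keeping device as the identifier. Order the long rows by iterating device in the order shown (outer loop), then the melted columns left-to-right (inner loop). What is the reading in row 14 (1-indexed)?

31.3

20 rows total (5 × 4). Row 14: index ⌊(14-1)/4⌋ = 3 into device → ES1; (14-1) mod 4 = 1 into the melted columns → temp_c.
So row 14 is (ES1, temp_c, 31.3); reading = 31.3.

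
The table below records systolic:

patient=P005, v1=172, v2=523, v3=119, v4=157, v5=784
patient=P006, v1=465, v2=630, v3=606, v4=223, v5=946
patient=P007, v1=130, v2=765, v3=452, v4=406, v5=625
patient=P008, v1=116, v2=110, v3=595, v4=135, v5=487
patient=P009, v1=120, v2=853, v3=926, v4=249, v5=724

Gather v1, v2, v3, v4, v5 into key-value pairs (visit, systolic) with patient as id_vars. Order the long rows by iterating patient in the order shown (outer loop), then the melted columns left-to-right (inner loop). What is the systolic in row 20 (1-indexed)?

487

25 rows total (5 × 5). Row 20: index ⌊(20-1)/5⌋ = 3 into patient → P008; (20-1) mod 5 = 4 into the melted columns → v5.
So row 20 is (P008, v5, 487); systolic = 487.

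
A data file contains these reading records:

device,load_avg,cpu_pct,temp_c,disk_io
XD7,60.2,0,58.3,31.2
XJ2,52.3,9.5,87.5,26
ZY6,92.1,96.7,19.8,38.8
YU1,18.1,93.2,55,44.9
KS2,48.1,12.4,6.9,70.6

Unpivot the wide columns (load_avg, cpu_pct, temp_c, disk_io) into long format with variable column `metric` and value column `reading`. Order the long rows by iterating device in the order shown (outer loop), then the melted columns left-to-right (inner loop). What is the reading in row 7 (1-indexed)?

87.5

20 rows total (5 × 4). Row 7: index ⌊(7-1)/4⌋ = 1 into device → XJ2; (7-1) mod 4 = 2 into the melted columns → temp_c.
So row 7 is (XJ2, temp_c, 87.5); reading = 87.5.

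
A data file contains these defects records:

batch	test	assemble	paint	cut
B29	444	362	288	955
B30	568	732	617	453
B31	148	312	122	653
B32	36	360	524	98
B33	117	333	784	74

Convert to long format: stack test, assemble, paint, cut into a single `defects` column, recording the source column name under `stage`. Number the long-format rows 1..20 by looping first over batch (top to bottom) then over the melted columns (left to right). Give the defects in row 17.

20 rows total (5 × 4). Row 17: index ⌊(17-1)/4⌋ = 4 into batch → B33; (17-1) mod 4 = 0 into the melted columns → test.
So row 17 is (B33, test, 117); defects = 117.

117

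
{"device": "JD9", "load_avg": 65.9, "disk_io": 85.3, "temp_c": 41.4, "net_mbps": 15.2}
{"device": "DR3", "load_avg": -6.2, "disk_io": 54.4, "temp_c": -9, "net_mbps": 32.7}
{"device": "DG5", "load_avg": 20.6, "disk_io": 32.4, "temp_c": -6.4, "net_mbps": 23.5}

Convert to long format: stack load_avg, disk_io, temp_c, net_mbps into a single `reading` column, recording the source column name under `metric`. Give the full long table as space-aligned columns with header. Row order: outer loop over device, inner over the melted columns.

device  metric    reading
JD9     load_avg  65.9   
JD9     disk_io   85.3   
JD9     temp_c    41.4   
JD9     net_mbps  15.2   
DR3     load_avg  -6.2   
DR3     disk_io   54.4   
DR3     temp_c    -9     
DR3     net_mbps  32.7   
DG5     load_avg  20.6   
DG5     disk_io   32.4   
DG5     temp_c    -6.4   
DG5     net_mbps  23.5   

Each (device, column) pair becomes one row: 3 × 4 = 12 rows.
For example, (JD9, load_avg) → reading=65.9.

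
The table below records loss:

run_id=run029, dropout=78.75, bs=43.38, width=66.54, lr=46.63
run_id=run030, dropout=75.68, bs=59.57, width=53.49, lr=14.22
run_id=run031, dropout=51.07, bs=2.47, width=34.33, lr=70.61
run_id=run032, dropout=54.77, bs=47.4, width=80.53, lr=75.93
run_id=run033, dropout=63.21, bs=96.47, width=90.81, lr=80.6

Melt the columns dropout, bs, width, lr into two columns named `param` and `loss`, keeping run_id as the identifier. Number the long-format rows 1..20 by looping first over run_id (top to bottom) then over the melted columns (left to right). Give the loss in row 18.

20 rows total (5 × 4). Row 18: index ⌊(18-1)/4⌋ = 4 into run_id → run033; (18-1) mod 4 = 1 into the melted columns → bs.
So row 18 is (run033, bs, 96.47); loss = 96.47.

96.47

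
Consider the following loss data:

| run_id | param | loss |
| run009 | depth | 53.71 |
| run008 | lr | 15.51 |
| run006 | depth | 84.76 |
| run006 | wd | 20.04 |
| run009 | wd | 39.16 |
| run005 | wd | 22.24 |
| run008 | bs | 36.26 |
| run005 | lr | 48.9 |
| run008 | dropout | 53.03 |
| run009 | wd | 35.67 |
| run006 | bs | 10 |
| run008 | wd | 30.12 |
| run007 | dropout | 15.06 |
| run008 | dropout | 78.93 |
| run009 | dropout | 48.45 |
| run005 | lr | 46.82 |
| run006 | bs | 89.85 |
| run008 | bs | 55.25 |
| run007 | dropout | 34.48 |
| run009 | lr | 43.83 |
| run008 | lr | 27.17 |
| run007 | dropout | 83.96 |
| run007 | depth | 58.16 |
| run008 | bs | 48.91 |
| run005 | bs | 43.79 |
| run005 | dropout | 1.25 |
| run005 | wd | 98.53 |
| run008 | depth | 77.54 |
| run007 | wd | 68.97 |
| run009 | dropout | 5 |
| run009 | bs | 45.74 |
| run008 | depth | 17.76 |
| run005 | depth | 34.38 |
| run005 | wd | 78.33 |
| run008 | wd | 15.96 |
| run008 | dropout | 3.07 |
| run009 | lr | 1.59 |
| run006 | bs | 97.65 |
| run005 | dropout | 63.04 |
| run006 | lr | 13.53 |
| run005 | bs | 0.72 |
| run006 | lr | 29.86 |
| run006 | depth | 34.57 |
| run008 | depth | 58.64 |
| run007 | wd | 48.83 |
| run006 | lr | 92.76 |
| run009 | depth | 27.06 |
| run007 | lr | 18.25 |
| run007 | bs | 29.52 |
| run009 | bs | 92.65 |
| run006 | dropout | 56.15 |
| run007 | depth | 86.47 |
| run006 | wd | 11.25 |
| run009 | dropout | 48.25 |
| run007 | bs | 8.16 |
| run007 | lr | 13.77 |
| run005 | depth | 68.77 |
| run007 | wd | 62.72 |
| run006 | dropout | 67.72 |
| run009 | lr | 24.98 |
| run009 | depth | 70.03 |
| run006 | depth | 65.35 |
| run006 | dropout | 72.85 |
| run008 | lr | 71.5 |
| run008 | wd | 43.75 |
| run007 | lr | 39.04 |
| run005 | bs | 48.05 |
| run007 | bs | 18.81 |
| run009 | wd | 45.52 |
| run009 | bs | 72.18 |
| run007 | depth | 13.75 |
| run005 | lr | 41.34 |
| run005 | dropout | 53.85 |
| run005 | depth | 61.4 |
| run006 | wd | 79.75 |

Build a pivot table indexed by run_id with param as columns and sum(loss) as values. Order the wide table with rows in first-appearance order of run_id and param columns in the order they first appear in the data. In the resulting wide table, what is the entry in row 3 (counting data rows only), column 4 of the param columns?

197.50

With rows in first-appearance order of run_id, row 3 is run_id=run006. param columns in first-appearance order: depth, lr, wd, bs, dropout; column 4 is bs.
Long rows with run_id=run006, param=bs: 10 + 89.85 + 97.65 = 197.50.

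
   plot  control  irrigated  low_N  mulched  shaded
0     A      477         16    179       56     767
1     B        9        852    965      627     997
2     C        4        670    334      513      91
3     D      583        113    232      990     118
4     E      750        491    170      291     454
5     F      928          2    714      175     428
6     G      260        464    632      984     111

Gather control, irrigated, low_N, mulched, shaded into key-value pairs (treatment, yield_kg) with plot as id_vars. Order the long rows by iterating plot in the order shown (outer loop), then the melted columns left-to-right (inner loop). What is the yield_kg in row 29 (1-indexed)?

35 rows total (7 × 5). Row 29: index ⌊(29-1)/5⌋ = 5 into plot → F; (29-1) mod 5 = 3 into the melted columns → mulched.
So row 29 is (F, mulched, 175); yield_kg = 175.

175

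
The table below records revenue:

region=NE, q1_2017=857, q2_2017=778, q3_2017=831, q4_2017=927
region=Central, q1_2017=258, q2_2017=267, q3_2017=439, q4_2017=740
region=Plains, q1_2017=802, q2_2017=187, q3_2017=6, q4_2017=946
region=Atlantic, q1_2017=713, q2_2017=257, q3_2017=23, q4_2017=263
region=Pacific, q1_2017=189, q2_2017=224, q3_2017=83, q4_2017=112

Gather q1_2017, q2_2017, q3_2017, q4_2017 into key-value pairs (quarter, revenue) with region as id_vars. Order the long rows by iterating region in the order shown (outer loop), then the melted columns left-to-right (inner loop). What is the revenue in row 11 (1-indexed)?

20 rows total (5 × 4). Row 11: index ⌊(11-1)/4⌋ = 2 into region → Plains; (11-1) mod 4 = 2 into the melted columns → q3_2017.
So row 11 is (Plains, q3_2017, 6); revenue = 6.

6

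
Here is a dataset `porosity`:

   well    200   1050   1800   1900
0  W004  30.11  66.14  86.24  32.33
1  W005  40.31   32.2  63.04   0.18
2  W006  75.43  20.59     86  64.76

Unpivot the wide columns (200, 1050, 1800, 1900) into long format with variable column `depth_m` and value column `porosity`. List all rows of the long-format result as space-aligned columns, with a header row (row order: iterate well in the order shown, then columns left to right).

Each (well, column) pair becomes one row: 3 × 4 = 12 rows.
For example, (W004, 200) → porosity=30.11.

well  depth_m  porosity
W004  200      30.11   
W004  1050     66.14   
W004  1800     86.24   
W004  1900     32.33   
W005  200      40.31   
W005  1050     32.2    
W005  1800     63.04   
W005  1900     0.18    
W006  200      75.43   
W006  1050     20.59   
W006  1800     86      
W006  1900     64.76   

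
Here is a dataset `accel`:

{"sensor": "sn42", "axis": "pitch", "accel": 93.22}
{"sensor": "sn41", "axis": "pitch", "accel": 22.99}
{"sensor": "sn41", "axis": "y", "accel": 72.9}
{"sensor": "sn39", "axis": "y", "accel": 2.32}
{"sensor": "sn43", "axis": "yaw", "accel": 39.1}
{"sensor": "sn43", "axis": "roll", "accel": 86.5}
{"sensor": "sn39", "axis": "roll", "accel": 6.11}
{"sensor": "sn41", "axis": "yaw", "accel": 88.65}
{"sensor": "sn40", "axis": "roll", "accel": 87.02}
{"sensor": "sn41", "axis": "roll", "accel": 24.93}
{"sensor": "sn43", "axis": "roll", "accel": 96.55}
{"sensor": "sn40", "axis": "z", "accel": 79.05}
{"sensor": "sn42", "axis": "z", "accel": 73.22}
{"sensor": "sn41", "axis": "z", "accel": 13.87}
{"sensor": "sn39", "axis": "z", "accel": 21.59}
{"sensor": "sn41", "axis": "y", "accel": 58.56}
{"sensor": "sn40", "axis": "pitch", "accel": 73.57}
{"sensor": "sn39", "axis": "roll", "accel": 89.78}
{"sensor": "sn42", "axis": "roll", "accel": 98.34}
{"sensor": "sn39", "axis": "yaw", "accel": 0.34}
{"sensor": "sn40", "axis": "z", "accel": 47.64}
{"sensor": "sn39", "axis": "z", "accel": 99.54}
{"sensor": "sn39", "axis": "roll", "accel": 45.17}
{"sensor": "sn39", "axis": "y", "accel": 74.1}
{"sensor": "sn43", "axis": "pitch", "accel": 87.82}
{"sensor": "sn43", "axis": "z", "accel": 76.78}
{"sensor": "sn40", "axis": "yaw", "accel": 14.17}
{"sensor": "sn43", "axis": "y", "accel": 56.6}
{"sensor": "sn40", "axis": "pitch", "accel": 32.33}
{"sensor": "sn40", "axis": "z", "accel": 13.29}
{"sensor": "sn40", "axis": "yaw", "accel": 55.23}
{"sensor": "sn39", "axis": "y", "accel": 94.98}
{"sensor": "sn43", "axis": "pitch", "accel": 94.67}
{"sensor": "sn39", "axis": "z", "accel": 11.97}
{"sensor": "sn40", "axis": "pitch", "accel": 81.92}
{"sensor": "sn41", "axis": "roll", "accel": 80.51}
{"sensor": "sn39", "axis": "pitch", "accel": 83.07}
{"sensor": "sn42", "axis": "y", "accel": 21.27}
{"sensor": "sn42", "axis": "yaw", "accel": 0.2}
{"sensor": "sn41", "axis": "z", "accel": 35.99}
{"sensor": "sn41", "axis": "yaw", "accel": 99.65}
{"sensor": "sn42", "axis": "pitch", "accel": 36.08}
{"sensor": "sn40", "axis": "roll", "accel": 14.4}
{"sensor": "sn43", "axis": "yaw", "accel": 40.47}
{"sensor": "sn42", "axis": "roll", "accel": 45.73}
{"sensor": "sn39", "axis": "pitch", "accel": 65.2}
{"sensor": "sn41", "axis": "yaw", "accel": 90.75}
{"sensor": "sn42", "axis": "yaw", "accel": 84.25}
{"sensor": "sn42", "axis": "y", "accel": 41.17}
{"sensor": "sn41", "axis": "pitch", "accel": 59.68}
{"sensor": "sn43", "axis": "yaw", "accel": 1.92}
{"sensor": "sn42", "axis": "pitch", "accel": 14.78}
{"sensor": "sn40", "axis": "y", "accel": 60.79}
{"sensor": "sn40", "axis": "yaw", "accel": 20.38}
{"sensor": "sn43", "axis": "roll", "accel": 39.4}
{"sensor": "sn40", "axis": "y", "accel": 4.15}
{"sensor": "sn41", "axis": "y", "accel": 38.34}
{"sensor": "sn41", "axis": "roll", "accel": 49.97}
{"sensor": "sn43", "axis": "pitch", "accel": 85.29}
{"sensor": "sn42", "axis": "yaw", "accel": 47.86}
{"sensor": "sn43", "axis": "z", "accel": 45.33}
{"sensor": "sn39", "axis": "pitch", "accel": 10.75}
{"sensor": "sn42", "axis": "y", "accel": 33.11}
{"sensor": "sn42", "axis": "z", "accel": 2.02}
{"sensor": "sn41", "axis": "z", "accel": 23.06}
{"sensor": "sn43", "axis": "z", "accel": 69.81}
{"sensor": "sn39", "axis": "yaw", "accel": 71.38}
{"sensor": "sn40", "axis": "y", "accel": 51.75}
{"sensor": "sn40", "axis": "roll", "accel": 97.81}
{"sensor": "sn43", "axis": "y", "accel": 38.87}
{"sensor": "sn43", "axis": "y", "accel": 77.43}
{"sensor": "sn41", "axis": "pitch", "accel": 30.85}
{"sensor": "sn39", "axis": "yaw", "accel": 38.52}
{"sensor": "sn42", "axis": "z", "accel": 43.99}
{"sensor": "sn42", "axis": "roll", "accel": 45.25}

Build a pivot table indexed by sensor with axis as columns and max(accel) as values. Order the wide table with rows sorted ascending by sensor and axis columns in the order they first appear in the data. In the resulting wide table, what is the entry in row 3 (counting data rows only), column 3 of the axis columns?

99.65

With rows sorted ascending by sensor, row 3 is sensor=sn41. axis columns in first-appearance order: pitch, y, yaw, roll, z; column 3 is yaw.
Long rows with sensor=sn41, axis=yaw: max(88.65, 99.65, 90.75) = 99.65.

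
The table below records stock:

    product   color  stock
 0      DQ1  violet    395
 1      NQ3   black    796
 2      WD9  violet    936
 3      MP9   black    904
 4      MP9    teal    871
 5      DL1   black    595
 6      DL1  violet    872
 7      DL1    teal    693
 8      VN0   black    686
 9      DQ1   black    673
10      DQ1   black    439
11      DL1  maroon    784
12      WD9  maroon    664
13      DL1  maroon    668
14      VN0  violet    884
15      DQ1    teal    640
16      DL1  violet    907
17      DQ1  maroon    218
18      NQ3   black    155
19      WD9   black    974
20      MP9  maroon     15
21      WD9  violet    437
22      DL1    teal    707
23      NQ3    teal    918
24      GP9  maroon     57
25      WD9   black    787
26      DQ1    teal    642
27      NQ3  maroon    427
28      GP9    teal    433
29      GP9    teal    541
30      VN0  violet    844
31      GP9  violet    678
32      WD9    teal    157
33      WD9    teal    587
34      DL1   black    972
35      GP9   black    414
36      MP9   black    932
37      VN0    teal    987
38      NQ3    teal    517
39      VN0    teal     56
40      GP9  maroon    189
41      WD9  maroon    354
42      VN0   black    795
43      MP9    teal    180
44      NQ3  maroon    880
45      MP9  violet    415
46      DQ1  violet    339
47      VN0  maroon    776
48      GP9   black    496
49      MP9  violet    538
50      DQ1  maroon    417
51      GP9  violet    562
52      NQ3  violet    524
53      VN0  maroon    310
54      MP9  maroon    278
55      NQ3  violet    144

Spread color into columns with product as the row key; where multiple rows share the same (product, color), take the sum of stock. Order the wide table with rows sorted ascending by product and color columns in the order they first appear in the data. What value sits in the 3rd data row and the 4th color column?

246

With rows sorted ascending by product, row 3 is product=GP9. color columns in first-appearance order: violet, black, teal, maroon; column 4 is maroon.
Long rows with product=GP9, color=maroon: 57 + 189 = 246.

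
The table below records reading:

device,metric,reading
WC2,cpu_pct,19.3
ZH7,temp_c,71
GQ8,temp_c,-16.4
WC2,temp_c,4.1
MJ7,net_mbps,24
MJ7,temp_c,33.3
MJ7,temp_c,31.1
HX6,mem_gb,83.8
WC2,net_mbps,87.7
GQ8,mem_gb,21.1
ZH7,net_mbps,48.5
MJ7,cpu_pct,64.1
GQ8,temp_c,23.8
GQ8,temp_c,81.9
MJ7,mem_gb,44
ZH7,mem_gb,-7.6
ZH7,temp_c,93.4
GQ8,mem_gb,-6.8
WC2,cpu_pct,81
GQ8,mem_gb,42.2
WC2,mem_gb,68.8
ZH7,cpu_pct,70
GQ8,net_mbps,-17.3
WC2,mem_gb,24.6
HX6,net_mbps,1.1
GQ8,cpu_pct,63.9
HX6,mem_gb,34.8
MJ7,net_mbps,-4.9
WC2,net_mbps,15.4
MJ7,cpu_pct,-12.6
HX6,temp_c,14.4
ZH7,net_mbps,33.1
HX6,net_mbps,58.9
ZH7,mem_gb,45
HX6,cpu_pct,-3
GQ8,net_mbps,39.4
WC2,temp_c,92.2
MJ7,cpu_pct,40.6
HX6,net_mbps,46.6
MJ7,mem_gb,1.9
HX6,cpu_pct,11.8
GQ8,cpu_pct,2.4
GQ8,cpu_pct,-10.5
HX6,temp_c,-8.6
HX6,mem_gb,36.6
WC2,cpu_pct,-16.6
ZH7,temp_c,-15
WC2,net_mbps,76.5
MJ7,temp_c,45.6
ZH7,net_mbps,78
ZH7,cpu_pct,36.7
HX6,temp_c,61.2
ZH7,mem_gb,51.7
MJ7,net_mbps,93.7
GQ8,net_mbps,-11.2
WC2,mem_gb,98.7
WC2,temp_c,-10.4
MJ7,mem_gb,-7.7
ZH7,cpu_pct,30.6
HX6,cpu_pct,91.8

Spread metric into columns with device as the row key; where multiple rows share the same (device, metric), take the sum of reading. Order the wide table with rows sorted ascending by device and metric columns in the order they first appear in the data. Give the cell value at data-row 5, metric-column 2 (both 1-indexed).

149.4

With rows sorted ascending by device, row 5 is device=ZH7. metric columns in first-appearance order: cpu_pct, temp_c, net_mbps, mem_gb; column 2 is temp_c.
Long rows with device=ZH7, metric=temp_c: 71 + 93.4 + -15 = 149.4.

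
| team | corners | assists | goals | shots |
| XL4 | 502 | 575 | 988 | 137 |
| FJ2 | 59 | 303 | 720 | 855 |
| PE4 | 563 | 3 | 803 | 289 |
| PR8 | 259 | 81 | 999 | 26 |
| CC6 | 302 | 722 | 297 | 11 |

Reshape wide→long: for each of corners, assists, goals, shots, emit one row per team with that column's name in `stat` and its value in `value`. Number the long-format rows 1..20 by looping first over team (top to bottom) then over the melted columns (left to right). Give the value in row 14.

20 rows total (5 × 4). Row 14: index ⌊(14-1)/4⌋ = 3 into team → PR8; (14-1) mod 4 = 1 into the melted columns → assists.
So row 14 is (PR8, assists, 81); value = 81.

81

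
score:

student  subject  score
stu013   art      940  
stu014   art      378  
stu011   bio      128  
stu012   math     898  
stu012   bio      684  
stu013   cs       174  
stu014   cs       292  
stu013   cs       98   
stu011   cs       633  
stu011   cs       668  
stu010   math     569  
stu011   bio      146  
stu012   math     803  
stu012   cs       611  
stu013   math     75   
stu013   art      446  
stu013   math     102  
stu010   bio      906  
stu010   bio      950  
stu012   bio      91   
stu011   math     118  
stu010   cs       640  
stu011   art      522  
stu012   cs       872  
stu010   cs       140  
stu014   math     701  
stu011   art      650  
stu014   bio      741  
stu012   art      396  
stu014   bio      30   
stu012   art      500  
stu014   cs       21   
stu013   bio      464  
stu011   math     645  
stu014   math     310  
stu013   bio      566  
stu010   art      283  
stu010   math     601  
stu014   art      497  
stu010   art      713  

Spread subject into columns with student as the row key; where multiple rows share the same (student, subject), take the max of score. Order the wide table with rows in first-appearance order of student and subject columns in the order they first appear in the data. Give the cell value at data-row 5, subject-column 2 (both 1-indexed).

With rows in first-appearance order of student, row 5 is student=stu010. subject columns in first-appearance order: art, bio, math, cs; column 2 is bio.
Long rows with student=stu010, subject=bio: max(906, 950) = 950.

950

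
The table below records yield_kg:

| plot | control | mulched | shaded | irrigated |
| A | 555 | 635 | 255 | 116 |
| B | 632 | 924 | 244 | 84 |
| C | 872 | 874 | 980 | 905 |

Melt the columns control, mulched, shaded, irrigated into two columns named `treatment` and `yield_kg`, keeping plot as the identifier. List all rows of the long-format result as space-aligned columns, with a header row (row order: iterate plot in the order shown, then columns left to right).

Each (plot, column) pair becomes one row: 3 × 4 = 12 rows.
For example, (A, control) → yield_kg=555.

plot  treatment  yield_kg
A     control    555     
A     mulched    635     
A     shaded     255     
A     irrigated  116     
B     control    632     
B     mulched    924     
B     shaded     244     
B     irrigated  84      
C     control    872     
C     mulched    874     
C     shaded     980     
C     irrigated  905     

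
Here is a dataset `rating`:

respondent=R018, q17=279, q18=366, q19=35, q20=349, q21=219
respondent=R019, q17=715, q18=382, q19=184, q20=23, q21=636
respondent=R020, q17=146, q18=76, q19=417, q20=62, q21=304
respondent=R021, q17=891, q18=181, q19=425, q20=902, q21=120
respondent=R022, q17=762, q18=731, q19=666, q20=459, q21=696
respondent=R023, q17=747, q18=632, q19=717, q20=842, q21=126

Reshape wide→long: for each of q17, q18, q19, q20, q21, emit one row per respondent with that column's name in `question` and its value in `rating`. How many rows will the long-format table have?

6 respondent values × 5 melted columns = 30 rows.

30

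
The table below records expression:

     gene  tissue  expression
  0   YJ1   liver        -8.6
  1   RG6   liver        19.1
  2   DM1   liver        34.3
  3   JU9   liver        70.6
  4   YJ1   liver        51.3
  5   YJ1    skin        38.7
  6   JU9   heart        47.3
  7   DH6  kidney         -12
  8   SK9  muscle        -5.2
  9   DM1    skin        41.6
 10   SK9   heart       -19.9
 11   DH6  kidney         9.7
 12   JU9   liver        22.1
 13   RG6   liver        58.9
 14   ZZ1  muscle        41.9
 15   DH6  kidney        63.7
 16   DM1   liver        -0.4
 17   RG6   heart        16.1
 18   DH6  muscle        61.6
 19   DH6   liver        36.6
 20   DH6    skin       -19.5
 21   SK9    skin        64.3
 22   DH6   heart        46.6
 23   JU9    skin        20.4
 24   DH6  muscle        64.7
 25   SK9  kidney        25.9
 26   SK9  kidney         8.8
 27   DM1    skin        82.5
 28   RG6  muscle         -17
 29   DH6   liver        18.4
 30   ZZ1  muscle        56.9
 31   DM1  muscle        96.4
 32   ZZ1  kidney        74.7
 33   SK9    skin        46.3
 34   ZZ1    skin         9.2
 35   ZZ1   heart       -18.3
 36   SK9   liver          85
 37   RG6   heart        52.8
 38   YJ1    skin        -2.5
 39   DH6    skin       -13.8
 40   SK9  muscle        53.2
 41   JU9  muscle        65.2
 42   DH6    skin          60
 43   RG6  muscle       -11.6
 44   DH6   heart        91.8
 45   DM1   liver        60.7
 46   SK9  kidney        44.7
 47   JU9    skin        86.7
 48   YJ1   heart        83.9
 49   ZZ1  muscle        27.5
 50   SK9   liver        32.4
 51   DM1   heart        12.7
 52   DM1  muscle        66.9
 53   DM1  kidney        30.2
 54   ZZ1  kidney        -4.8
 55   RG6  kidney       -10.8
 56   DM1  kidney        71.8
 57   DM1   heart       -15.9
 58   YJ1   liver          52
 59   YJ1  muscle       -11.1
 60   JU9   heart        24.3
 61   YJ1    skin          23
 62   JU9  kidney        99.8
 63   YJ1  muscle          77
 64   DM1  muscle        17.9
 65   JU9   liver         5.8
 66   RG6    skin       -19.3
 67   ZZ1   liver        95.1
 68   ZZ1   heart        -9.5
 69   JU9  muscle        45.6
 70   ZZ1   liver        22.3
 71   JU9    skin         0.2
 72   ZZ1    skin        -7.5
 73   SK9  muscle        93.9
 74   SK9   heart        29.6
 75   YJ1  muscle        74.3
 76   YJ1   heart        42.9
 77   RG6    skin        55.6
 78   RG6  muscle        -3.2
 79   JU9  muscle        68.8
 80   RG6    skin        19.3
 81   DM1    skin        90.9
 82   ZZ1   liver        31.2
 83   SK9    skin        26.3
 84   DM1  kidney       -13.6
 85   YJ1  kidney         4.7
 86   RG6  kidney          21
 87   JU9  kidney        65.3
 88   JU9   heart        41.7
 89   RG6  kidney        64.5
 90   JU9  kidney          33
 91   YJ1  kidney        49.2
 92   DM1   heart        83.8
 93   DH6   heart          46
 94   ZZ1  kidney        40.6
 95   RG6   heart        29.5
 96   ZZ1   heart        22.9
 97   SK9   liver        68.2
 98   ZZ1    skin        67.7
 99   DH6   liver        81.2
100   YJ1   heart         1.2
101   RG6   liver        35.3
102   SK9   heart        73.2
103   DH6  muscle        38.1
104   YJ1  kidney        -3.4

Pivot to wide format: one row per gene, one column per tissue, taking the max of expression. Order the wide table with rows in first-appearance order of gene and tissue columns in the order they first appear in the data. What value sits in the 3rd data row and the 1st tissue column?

With rows in first-appearance order of gene, row 3 is gene=DM1. tissue columns in first-appearance order: liver, skin, heart, kidney, muscle; column 1 is liver.
Long rows with gene=DM1, tissue=liver: max(34.3, -0.4, 60.7) = 60.7.

60.7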